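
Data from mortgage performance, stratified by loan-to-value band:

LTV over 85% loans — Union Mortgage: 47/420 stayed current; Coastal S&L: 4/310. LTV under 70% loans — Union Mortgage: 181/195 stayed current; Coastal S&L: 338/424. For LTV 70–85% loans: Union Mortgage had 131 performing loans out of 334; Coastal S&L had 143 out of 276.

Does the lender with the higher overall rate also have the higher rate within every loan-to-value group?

LTV over 85%: Union Mortgage 47/420 = 11.2%, Coastal S&L 4/310 = 1.3% → Union Mortgage
LTV under 70%: Union Mortgage 181/195 = 92.8%, Coastal S&L 338/424 = 79.7% → Union Mortgage
LTV 70–85%: Union Mortgage 131/334 = 39.2%, Coastal S&L 143/276 = 51.8% → Coastal S&L
Overall: Union Mortgage 359/949 = 37.8%, Coastal S&L 485/1010 = 48.0% → Coastal S&L
Neither sweeps: Union Mortgage wins 2 of 3 groups, Coastal S&L wins 1. Coastal S&L wins overall but not every group — no Simpson reversal.

No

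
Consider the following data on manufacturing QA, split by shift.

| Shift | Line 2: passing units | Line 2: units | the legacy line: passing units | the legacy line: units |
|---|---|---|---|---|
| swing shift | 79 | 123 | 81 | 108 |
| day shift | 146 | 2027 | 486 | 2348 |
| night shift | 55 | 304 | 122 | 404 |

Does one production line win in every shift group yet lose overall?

Swing shift: Line 2 79/123 = 64.2%, the legacy line 81/108 = 75.0% → the legacy line
Day shift: Line 2 146/2027 = 7.2%, the legacy line 486/2348 = 20.7% → the legacy line
Night shift: Line 2 55/304 = 18.1%, the legacy line 122/404 = 30.2% → the legacy line
Overall: Line 2 280/2454 = 11.4%, the legacy line 689/2860 = 24.1% → the legacy line
The legacy line wins overall and in every shift group — no reversal.

No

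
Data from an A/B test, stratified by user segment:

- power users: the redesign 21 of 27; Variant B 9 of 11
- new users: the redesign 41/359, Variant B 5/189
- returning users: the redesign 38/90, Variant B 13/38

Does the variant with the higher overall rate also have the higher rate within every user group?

No

Power users: the redesign 21/27 = 77.8%, Variant B 9/11 = 81.8% → Variant B
New users: the redesign 41/359 = 11.4%, Variant B 5/189 = 2.6% → the redesign
Returning users: the redesign 38/90 = 42.2%, Variant B 13/38 = 34.2% → the redesign
Overall: the redesign 100/476 = 21.0%, Variant B 27/238 = 11.3% → the redesign
Neither sweeps: the redesign wins 2 of 3 groups, Variant B wins 1. The redesign wins overall but not every group — no Simpson reversal.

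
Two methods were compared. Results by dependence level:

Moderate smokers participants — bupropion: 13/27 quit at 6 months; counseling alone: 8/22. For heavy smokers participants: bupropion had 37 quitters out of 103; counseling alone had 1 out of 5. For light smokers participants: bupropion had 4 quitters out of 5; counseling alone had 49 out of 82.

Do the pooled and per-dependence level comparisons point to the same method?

No

Moderate smokers: bupropion 13/27 = 48.1%, counseling alone 8/22 = 36.4% → bupropion
Heavy smokers: bupropion 37/103 = 35.9%, counseling alone 1/5 = 20.0% → bupropion
Light smokers: bupropion 4/5 = 80.0%, counseling alone 49/82 = 59.8% → bupropion
Overall: bupropion 54/135 = 40.0%, counseling alone 58/109 = 53.2% → counseling alone
Bupropion wins each dependence group but counseling alone wins overall — the comparison reverses. Bupropion's participants skew toward heavy smokers, which has a lower base rate.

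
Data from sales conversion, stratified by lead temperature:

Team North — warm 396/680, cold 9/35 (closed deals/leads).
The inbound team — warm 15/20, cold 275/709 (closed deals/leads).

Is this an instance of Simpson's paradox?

Warm: Team North 396/680 = 58.2%, the inbound team 15/20 = 75.0% → the inbound team
Cold: Team North 9/35 = 25.7%, the inbound team 275/709 = 38.8% → the inbound team
Overall: Team North 405/715 = 56.6%, the inbound team 290/729 = 39.8% → Team North
The inbound team wins each lead group but Team North wins overall — the comparison reverses. The inbound team's leads skew toward cold, which has a lower base rate.

Yes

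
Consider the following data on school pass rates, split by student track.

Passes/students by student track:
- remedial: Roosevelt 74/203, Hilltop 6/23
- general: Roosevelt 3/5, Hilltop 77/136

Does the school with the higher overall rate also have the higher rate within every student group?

No

Remedial: Roosevelt 74/203 = 36.5%, Hilltop 6/23 = 26.1% → Roosevelt
General: Roosevelt 3/5 = 60.0%, Hilltop 77/136 = 56.6% → Roosevelt
Overall: Roosevelt 77/208 = 37.0%, Hilltop 83/159 = 52.2% → Hilltop
Roosevelt wins each student group but Hilltop wins overall — the comparison reverses. Roosevelt's students skew toward remedial, which has a lower base rate.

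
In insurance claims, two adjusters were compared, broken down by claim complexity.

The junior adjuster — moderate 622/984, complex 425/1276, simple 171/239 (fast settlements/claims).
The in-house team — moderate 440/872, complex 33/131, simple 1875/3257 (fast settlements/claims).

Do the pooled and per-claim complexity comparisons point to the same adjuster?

Moderate: the junior adjuster 622/984 = 63.2%, the in-house team 440/872 = 50.5% → the junior adjuster
Complex: the junior adjuster 425/1276 = 33.3%, the in-house team 33/131 = 25.2% → the junior adjuster
Simple: the junior adjuster 171/239 = 71.5%, the in-house team 1875/3257 = 57.6% → the junior adjuster
Overall: the junior adjuster 1218/2499 = 48.7%, the in-house team 2348/4260 = 55.1% → the in-house team
The junior adjuster wins each claim group but the in-house team wins overall — the comparison reverses. The junior adjuster's claims skew toward complex, which has a lower base rate.

No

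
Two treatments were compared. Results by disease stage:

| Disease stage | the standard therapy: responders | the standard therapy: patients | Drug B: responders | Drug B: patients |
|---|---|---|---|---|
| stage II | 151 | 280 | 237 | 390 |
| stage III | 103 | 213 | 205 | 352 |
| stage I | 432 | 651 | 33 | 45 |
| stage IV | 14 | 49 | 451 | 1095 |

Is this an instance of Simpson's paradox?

Yes

Stage II: the standard therapy 151/280 = 53.9%, Drug B 237/390 = 60.8% → Drug B
Stage III: the standard therapy 103/213 = 48.4%, Drug B 205/352 = 58.2% → Drug B
Stage I: the standard therapy 432/651 = 66.4%, Drug B 33/45 = 73.3% → Drug B
Stage IV: the standard therapy 14/49 = 28.6%, Drug B 451/1095 = 41.2% → Drug B
Overall: the standard therapy 700/1193 = 58.7%, Drug B 926/1882 = 49.2% → the standard therapy
Drug B wins each disease group but the standard therapy wins overall — the comparison reverses. Drug B's patients skew toward stage IV, which has a lower base rate.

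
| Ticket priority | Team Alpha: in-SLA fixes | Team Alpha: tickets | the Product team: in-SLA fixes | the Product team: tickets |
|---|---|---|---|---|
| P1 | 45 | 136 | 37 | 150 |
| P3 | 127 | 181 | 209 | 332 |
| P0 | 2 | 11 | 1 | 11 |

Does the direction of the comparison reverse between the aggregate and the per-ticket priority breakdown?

P1: Team Alpha 45/136 = 33.1%, the Product team 37/150 = 24.7% → Team Alpha
P3: Team Alpha 127/181 = 70.2%, the Product team 209/332 = 63.0% → Team Alpha
P0: Team Alpha 2/11 = 18.2%, the Product team 1/11 = 9.1% → Team Alpha
Overall: Team Alpha 174/328 = 53.0%, the Product team 247/493 = 50.1% → Team Alpha
Team Alpha wins overall and in every ticket group — no reversal.

No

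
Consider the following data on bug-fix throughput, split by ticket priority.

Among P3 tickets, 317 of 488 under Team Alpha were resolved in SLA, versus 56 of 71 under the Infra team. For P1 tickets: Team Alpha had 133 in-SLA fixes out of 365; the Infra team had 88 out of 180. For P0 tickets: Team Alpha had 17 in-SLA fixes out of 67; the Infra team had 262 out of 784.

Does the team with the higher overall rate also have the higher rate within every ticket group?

No

P3: Team Alpha 317/488 = 65.0%, the Infra team 56/71 = 78.9% → the Infra team
P1: Team Alpha 133/365 = 36.4%, the Infra team 88/180 = 48.9% → the Infra team
P0: Team Alpha 17/67 = 25.4%, the Infra team 262/784 = 33.4% → the Infra team
Overall: Team Alpha 467/920 = 50.8%, the Infra team 406/1035 = 39.2% → Team Alpha
The Infra team wins each ticket group but Team Alpha wins overall — the comparison reverses. The Infra team's tickets skew toward P0, which has a lower base rate.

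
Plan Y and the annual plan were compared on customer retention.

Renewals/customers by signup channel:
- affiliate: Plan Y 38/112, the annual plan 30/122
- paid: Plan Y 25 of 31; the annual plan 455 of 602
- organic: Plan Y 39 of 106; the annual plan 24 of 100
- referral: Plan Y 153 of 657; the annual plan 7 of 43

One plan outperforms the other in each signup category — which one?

Plan Y

Affiliate: Plan Y 38/112 = 33.9%, the annual plan 30/122 = 24.6% → Plan Y
Paid: Plan Y 25/31 = 80.6%, the annual plan 455/602 = 75.6% → Plan Y
Organic: Plan Y 39/106 = 36.8%, the annual plan 24/100 = 24.0% → Plan Y
Referral: Plan Y 153/657 = 23.3%, the annual plan 7/43 = 16.3% → Plan Y
Plan Y has the higher rate in all 4 groups.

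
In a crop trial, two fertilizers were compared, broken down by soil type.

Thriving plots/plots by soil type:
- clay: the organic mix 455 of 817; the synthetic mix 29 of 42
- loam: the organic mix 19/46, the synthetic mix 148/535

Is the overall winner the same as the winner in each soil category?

Clay: the organic mix 455/817 = 55.7%, the synthetic mix 29/42 = 69.0% → the synthetic mix
Loam: the organic mix 19/46 = 41.3%, the synthetic mix 148/535 = 27.7% → the organic mix
Overall: the organic mix 474/863 = 54.9%, the synthetic mix 177/577 = 30.7% → the organic mix
Neither sweeps: the organic mix wins 1 of 2 groups, the synthetic mix wins 1. The organic mix wins overall but not every group — no Simpson reversal.

No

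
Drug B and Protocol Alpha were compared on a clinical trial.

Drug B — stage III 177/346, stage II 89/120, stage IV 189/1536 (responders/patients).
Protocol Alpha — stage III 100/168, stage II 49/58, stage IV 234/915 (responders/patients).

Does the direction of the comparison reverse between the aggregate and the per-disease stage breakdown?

Stage III: Drug B 177/346 = 51.2%, Protocol Alpha 100/168 = 59.5% → Protocol Alpha
Stage II: Drug B 89/120 = 74.2%, Protocol Alpha 49/58 = 84.5% → Protocol Alpha
Stage IV: Drug B 189/1536 = 12.3%, Protocol Alpha 234/915 = 25.6% → Protocol Alpha
Overall: Drug B 455/2002 = 22.7%, Protocol Alpha 383/1141 = 33.6% → Protocol Alpha
Protocol Alpha wins overall and in every disease group — no reversal.

No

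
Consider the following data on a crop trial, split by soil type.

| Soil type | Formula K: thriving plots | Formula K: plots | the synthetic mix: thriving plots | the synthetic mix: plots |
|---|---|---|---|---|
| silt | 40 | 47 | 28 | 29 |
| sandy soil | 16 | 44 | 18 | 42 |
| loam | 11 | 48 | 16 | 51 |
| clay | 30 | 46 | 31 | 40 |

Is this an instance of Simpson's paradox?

Silt: Formula K 40/47 = 85.1%, the synthetic mix 28/29 = 96.6% → the synthetic mix
Sandy soil: Formula K 16/44 = 36.4%, the synthetic mix 18/42 = 42.9% → the synthetic mix
Loam: Formula K 11/48 = 22.9%, the synthetic mix 16/51 = 31.4% → the synthetic mix
Clay: Formula K 30/46 = 65.2%, the synthetic mix 31/40 = 77.5% → the synthetic mix
Overall: Formula K 97/185 = 52.4%, the synthetic mix 93/162 = 57.4% → the synthetic mix
The synthetic mix wins overall and in every soil group — no reversal.

No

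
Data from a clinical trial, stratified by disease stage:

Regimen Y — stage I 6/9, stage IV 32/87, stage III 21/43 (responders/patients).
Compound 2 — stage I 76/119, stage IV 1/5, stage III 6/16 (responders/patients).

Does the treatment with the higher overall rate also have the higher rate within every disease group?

Stage I: Regimen Y 6/9 = 66.7%, Compound 2 76/119 = 63.9% → Regimen Y
Stage IV: Regimen Y 32/87 = 36.8%, Compound 2 1/5 = 20.0% → Regimen Y
Stage III: Regimen Y 21/43 = 48.8%, Compound 2 6/16 = 37.5% → Regimen Y
Overall: Regimen Y 59/139 = 42.4%, Compound 2 83/140 = 59.3% → Compound 2
Regimen Y wins each disease group but Compound 2 wins overall — the comparison reverses. Regimen Y's patients skew toward stage IV, which has a lower base rate.

No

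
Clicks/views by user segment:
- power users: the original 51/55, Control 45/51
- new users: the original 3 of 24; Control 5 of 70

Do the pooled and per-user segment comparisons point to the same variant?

Yes

Power users: the original 51/55 = 92.7%, Control 45/51 = 88.2% → the original
New users: the original 3/24 = 12.5%, Control 5/70 = 7.1% → the original
Overall: the original 54/79 = 68.4%, Control 50/121 = 41.3% → the original
The original wins overall and in every user group — no reversal.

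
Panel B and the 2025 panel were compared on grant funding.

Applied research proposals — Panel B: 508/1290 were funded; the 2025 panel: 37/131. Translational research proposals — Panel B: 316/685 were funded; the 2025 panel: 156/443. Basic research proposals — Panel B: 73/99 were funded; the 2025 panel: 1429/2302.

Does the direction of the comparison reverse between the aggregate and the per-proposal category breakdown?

Yes

Applied research: Panel B 508/1290 = 39.4%, the 2025 panel 37/131 = 28.2% → Panel B
Translational research: Panel B 316/685 = 46.1%, the 2025 panel 156/443 = 35.2% → Panel B
Basic research: Panel B 73/99 = 73.7%, the 2025 panel 1429/2302 = 62.1% → Panel B
Overall: Panel B 897/2074 = 43.2%, the 2025 panel 1622/2876 = 56.4% → the 2025 panel
Panel B wins each proposal group but the 2025 panel wins overall — the comparison reverses. Panel B's proposals skew toward applied research, which has a lower base rate.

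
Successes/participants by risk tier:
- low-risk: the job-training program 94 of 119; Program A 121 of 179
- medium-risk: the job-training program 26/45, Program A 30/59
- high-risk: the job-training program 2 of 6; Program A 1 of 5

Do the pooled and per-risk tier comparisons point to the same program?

Low-risk: the job-training program 94/119 = 79.0%, Program A 121/179 = 67.6% → the job-training program
Medium-risk: the job-training program 26/45 = 57.8%, Program A 30/59 = 50.8% → the job-training program
High-risk: the job-training program 2/6 = 33.3%, Program A 1/5 = 20.0% → the job-training program
Overall: the job-training program 122/170 = 71.8%, Program A 152/243 = 62.6% → the job-training program
The job-training program wins overall and in every risk group — no reversal.

Yes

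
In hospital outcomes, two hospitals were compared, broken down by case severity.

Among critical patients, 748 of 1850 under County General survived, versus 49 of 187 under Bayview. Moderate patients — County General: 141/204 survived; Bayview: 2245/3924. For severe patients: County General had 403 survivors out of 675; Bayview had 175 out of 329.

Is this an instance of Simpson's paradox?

Yes

Critical: County General 748/1850 = 40.4%, Bayview 49/187 = 26.2% → County General
Moderate: County General 141/204 = 69.1%, Bayview 2245/3924 = 57.2% → County General
Severe: County General 403/675 = 59.7%, Bayview 175/329 = 53.2% → County General
Overall: County General 1292/2729 = 47.3%, Bayview 2469/4440 = 55.6% → Bayview
County General wins each case group but Bayview wins overall — the comparison reverses. County General's patients skew toward critical, which has a lower base rate.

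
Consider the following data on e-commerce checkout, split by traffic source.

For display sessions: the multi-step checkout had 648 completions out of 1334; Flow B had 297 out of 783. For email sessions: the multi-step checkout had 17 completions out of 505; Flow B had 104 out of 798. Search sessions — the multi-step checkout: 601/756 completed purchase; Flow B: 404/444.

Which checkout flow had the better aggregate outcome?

Display: the multi-step checkout 648/1334 = 48.6%, Flow B 297/783 = 37.9% → the multi-step checkout
Email: the multi-step checkout 17/505 = 3.4%, Flow B 104/798 = 13.0% → Flow B
Search: the multi-step checkout 601/756 = 79.5%, Flow B 404/444 = 91.0% → Flow B
Overall: the multi-step checkout 1266/2595 = 48.8%, Flow B 805/2025 = 39.8% → the multi-step checkout
(Neither sweeps every traffic group, but the multi-step checkout has the higher pooled rate.)

the multi-step checkout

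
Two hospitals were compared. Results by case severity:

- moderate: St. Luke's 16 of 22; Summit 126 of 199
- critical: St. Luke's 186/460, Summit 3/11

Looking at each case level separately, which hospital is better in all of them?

Moderate: St. Luke's 16/22 = 72.7%, Summit 126/199 = 63.3% → St. Luke's
Critical: St. Luke's 186/460 = 40.4%, Summit 3/11 = 27.3% → St. Luke's
St. Luke's has the higher rate in both groups.

St. Luke's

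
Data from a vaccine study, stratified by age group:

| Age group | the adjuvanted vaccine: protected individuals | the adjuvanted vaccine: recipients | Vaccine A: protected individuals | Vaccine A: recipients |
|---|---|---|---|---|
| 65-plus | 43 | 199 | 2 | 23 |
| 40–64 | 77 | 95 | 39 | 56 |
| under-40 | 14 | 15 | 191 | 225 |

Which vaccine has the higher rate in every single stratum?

the adjuvanted vaccine

65-plus: the adjuvanted vaccine 43/199 = 21.6%, Vaccine A 2/23 = 8.7% → the adjuvanted vaccine
40–64: the adjuvanted vaccine 77/95 = 81.1%, Vaccine A 39/56 = 69.6% → the adjuvanted vaccine
Under-40: the adjuvanted vaccine 14/15 = 93.3%, Vaccine A 191/225 = 84.9% → the adjuvanted vaccine
The adjuvanted vaccine has the higher rate in all 3 groups.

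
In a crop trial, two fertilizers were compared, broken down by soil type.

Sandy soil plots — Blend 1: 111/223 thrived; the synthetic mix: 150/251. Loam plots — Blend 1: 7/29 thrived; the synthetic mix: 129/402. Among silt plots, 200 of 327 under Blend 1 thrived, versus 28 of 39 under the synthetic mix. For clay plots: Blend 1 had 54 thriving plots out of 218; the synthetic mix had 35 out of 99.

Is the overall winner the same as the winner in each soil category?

Sandy soil: Blend 1 111/223 = 49.8%, the synthetic mix 150/251 = 59.8% → the synthetic mix
Loam: Blend 1 7/29 = 24.1%, the synthetic mix 129/402 = 32.1% → the synthetic mix
Silt: Blend 1 200/327 = 61.2%, the synthetic mix 28/39 = 71.8% → the synthetic mix
Clay: Blend 1 54/218 = 24.8%, the synthetic mix 35/99 = 35.4% → the synthetic mix
Overall: Blend 1 372/797 = 46.7%, the synthetic mix 342/791 = 43.2% → Blend 1
The synthetic mix wins each soil group but Blend 1 wins overall — the comparison reverses. The synthetic mix's plots skew toward loam, which has a lower base rate.

No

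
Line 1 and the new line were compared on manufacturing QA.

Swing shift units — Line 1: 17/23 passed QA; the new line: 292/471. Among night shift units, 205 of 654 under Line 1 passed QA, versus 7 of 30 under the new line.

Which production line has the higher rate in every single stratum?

Line 1

Swing shift: Line 1 17/23 = 73.9%, the new line 292/471 = 62.0% → Line 1
Night shift: Line 1 205/654 = 31.3%, the new line 7/30 = 23.3% → Line 1
Line 1 has the higher rate in both groups.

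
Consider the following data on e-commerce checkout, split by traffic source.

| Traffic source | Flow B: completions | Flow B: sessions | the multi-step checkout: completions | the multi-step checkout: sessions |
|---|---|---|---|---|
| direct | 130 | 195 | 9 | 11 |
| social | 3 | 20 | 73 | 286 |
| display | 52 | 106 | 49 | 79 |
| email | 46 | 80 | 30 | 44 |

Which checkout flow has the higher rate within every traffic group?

Direct: Flow B 130/195 = 66.7%, the multi-step checkout 9/11 = 81.8% → the multi-step checkout
Social: Flow B 3/20 = 15.0%, the multi-step checkout 73/286 = 25.5% → the multi-step checkout
Display: Flow B 52/106 = 49.1%, the multi-step checkout 49/79 = 62.0% → the multi-step checkout
Email: Flow B 46/80 = 57.5%, the multi-step checkout 30/44 = 68.2% → the multi-step checkout
The multi-step checkout has the higher rate in all 4 groups.

the multi-step checkout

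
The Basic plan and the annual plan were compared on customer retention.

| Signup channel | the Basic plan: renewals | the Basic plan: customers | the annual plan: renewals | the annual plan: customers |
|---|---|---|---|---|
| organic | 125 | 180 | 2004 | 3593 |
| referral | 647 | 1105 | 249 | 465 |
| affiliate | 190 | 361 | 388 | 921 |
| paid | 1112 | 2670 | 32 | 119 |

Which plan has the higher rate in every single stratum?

Organic: the Basic plan 125/180 = 69.4%, the annual plan 2004/3593 = 55.8% → the Basic plan
Referral: the Basic plan 647/1105 = 58.6%, the annual plan 249/465 = 53.5% → the Basic plan
Affiliate: the Basic plan 190/361 = 52.6%, the annual plan 388/921 = 42.1% → the Basic plan
Paid: the Basic plan 1112/2670 = 41.6%, the annual plan 32/119 = 26.9% → the Basic plan
The Basic plan has the higher rate in all 4 groups.

the Basic plan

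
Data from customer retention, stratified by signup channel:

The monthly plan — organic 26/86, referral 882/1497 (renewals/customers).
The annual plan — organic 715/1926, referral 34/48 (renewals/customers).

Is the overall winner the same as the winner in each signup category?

No

Organic: the monthly plan 26/86 = 30.2%, the annual plan 715/1926 = 37.1% → the annual plan
Referral: the monthly plan 882/1497 = 58.9%, the annual plan 34/48 = 70.8% → the annual plan
Overall: the monthly plan 908/1583 = 57.4%, the annual plan 749/1974 = 37.9% → the monthly plan
The annual plan wins each signup group but the monthly plan wins overall — the comparison reverses. The annual plan's customers skew toward organic, which has a lower base rate.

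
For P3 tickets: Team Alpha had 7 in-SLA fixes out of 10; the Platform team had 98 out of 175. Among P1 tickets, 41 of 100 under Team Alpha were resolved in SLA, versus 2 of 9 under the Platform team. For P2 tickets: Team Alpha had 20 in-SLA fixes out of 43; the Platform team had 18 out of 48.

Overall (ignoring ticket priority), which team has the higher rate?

the Platform team

P3: Team Alpha 7/10 = 70.0%, the Platform team 98/175 = 56.0% → Team Alpha
P1: Team Alpha 41/100 = 41.0%, the Platform team 2/9 = 22.2% → Team Alpha
P2: Team Alpha 20/43 = 46.5%, the Platform team 18/48 = 37.5% → Team Alpha
Overall: Team Alpha 68/153 = 44.4%, the Platform team 118/232 = 50.9% → the Platform team
(Team Alpha wins every ticket group but the Platform team wins overall — Team Alpha's tickets skew toward the low-rate P1 group.)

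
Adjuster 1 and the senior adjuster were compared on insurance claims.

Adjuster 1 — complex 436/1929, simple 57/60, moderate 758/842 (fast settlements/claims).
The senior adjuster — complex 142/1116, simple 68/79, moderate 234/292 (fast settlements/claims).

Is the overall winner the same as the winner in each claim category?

Complex: Adjuster 1 436/1929 = 22.6%, the senior adjuster 142/1116 = 12.7% → Adjuster 1
Simple: Adjuster 1 57/60 = 95.0%, the senior adjuster 68/79 = 86.1% → Adjuster 1
Moderate: Adjuster 1 758/842 = 90.0%, the senior adjuster 234/292 = 80.1% → Adjuster 1
Overall: Adjuster 1 1251/2831 = 44.2%, the senior adjuster 444/1487 = 29.9% → Adjuster 1
Adjuster 1 wins overall and in every claim group — no reversal.

Yes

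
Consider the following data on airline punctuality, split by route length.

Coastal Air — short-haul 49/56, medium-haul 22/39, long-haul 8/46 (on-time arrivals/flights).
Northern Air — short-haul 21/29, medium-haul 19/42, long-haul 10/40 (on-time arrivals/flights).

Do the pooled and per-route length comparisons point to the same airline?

Short-haul: Coastal Air 49/56 = 87.5%, Northern Air 21/29 = 72.4% → Coastal Air
Medium-haul: Coastal Air 22/39 = 56.4%, Northern Air 19/42 = 45.2% → Coastal Air
Long-haul: Coastal Air 8/46 = 17.4%, Northern Air 10/40 = 25.0% → Northern Air
Overall: Coastal Air 79/141 = 56.0%, Northern Air 50/111 = 45.0% → Coastal Air
Neither sweeps: Coastal Air wins 2 of 3 groups, Northern Air wins 1. Coastal Air wins overall but not every group — no Simpson reversal.

No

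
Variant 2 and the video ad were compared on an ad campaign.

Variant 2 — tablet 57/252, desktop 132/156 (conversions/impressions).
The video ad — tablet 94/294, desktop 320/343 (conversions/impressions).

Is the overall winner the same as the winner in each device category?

Yes

Tablet: Variant 2 57/252 = 22.6%, the video ad 94/294 = 32.0% → the video ad
Desktop: Variant 2 132/156 = 84.6%, the video ad 320/343 = 93.3% → the video ad
Overall: Variant 2 189/408 = 46.3%, the video ad 414/637 = 65.0% → the video ad
The video ad wins overall and in every device group — no reversal.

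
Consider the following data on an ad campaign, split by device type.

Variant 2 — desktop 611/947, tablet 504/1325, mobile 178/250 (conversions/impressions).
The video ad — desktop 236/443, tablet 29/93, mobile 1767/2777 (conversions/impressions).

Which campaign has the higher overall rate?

Desktop: Variant 2 611/947 = 64.5%, the video ad 236/443 = 53.3% → Variant 2
Tablet: Variant 2 504/1325 = 38.0%, the video ad 29/93 = 31.2% → Variant 2
Mobile: Variant 2 178/250 = 71.2%, the video ad 1767/2777 = 63.6% → Variant 2
Overall: Variant 2 1293/2522 = 51.3%, the video ad 2032/3313 = 61.3% → the video ad
(Variant 2 wins every device group but the video ad wins overall — Variant 2's impressions skew toward the low-rate tablet group.)

the video ad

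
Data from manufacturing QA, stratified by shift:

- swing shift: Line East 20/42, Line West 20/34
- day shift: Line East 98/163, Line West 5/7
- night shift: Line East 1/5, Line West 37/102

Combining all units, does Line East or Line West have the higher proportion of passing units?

Swing shift: Line East 20/42 = 47.6%, Line West 20/34 = 58.8% → Line West
Day shift: Line East 98/163 = 60.1%, Line West 5/7 = 71.4% → Line West
Night shift: Line East 1/5 = 20.0%, Line West 37/102 = 36.3% → Line West
Overall: Line East 119/210 = 56.7%, Line West 62/143 = 43.4% → Line East
(Line West wins every shift group but Line East wins overall — Line West's units skew toward the low-rate night shift group.)

Line East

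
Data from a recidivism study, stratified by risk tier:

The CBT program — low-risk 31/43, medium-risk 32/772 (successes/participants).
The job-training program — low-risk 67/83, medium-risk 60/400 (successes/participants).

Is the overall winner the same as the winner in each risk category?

Yes

Low-risk: the CBT program 31/43 = 72.1%, the job-training program 67/83 = 80.7% → the job-training program
Medium-risk: the CBT program 32/772 = 4.1%, the job-training program 60/400 = 15.0% → the job-training program
Overall: the CBT program 63/815 = 7.7%, the job-training program 127/483 = 26.3% → the job-training program
The job-training program wins overall and in every risk group — no reversal.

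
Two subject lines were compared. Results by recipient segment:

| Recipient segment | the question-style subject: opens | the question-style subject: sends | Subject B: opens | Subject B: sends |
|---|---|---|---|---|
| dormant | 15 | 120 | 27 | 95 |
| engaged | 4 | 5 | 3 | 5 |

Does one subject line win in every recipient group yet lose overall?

Dormant: the question-style subject 15/120 = 12.5%, Subject B 27/95 = 28.4% → Subject B
Engaged: the question-style subject 4/5 = 80.0%, Subject B 3/5 = 60.0% → the question-style subject
Overall: the question-style subject 19/125 = 15.2%, Subject B 30/100 = 30.0% → Subject B
Neither sweeps: the question-style subject wins 1 of 2 groups, Subject B wins 1. Subject B wins overall but not every group — no Simpson reversal.

No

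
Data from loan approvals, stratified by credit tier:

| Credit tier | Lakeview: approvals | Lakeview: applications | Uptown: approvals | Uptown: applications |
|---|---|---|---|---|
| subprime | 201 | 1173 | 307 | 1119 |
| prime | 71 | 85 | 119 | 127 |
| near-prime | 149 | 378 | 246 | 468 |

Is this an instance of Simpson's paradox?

Subprime: Lakeview 201/1173 = 17.1%, Uptown 307/1119 = 27.4% → Uptown
Prime: Lakeview 71/85 = 83.5%, Uptown 119/127 = 93.7% → Uptown
Near-prime: Lakeview 149/378 = 39.4%, Uptown 246/468 = 52.6% → Uptown
Overall: Lakeview 421/1636 = 25.7%, Uptown 672/1714 = 39.2% → Uptown
Uptown wins overall and in every credit group — no reversal.

No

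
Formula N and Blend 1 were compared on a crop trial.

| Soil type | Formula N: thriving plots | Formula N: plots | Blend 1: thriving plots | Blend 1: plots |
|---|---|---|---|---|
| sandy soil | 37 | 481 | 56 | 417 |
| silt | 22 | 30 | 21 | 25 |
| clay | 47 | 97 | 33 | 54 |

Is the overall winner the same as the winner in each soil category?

Yes

Sandy soil: Formula N 37/481 = 7.7%, Blend 1 56/417 = 13.4% → Blend 1
Silt: Formula N 22/30 = 73.3%, Blend 1 21/25 = 84.0% → Blend 1
Clay: Formula N 47/97 = 48.5%, Blend 1 33/54 = 61.1% → Blend 1
Overall: Formula N 106/608 = 17.4%, Blend 1 110/496 = 22.2% → Blend 1
Blend 1 wins overall and in every soil group — no reversal.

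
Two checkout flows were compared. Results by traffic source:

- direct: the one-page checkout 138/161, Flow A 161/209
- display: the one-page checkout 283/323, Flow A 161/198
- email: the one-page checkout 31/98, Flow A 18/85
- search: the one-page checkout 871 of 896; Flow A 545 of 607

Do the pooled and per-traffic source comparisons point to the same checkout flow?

Direct: the one-page checkout 138/161 = 85.7%, Flow A 161/209 = 77.0% → the one-page checkout
Display: the one-page checkout 283/323 = 87.6%, Flow A 161/198 = 81.3% → the one-page checkout
Email: the one-page checkout 31/98 = 31.6%, Flow A 18/85 = 21.2% → the one-page checkout
Search: the one-page checkout 871/896 = 97.2%, Flow A 545/607 = 89.8% → the one-page checkout
Overall: the one-page checkout 1323/1478 = 89.5%, Flow A 885/1099 = 80.5% → the one-page checkout
The one-page checkout wins overall and in every traffic group — no reversal.

Yes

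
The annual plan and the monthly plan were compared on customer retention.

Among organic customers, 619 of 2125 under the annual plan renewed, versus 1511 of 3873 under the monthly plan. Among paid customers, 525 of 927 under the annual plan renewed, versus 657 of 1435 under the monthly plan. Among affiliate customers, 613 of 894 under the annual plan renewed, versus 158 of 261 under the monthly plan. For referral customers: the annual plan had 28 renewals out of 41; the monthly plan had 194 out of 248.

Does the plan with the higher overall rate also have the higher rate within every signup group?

No

Organic: the annual plan 619/2125 = 29.1%, the monthly plan 1511/3873 = 39.0% → the monthly plan
Paid: the annual plan 525/927 = 56.6%, the monthly plan 657/1435 = 45.8% → the annual plan
Affiliate: the annual plan 613/894 = 68.6%, the monthly plan 158/261 = 60.5% → the annual plan
Referral: the annual plan 28/41 = 68.3%, the monthly plan 194/248 = 78.2% → the monthly plan
Overall: the annual plan 1785/3987 = 44.8%, the monthly plan 2520/5817 = 43.3% → the annual plan
Neither sweeps: the annual plan wins 2 of 4 groups, the monthly plan wins 2. The annual plan wins overall but not every group — no Simpson reversal.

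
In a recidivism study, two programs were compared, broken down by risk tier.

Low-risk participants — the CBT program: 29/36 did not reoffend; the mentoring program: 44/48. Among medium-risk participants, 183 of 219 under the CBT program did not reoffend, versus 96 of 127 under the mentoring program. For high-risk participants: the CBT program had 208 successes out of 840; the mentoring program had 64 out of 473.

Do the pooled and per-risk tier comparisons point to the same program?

Low-risk: the CBT program 29/36 = 80.6%, the mentoring program 44/48 = 91.7% → the mentoring program
Medium-risk: the CBT program 183/219 = 83.6%, the mentoring program 96/127 = 75.6% → the CBT program
High-risk: the CBT program 208/840 = 24.8%, the mentoring program 64/473 = 13.5% → the CBT program
Overall: the CBT program 420/1095 = 38.4%, the mentoring program 204/648 = 31.5% → the CBT program
Neither sweeps: the CBT program wins 2 of 3 groups, the mentoring program wins 1. The CBT program wins overall but not every group — no Simpson reversal.

No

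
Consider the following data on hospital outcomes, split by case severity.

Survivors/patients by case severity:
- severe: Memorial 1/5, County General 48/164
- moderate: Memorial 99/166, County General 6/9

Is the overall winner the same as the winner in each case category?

Severe: Memorial 1/5 = 20.0%, County General 48/164 = 29.3% → County General
Moderate: Memorial 99/166 = 59.6%, County General 6/9 = 66.7% → County General
Overall: Memorial 100/171 = 58.5%, County General 54/173 = 31.2% → Memorial
County General wins each case group but Memorial wins overall — the comparison reverses. County General's patients skew toward severe, which has a lower base rate.

No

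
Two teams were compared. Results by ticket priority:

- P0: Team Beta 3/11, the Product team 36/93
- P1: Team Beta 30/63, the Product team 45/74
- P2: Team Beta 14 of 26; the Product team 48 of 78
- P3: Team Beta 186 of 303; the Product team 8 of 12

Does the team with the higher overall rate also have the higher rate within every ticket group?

No

P0: Team Beta 3/11 = 27.3%, the Product team 36/93 = 38.7% → the Product team
P1: Team Beta 30/63 = 47.6%, the Product team 45/74 = 60.8% → the Product team
P2: Team Beta 14/26 = 53.8%, the Product team 48/78 = 61.5% → the Product team
P3: Team Beta 186/303 = 61.4%, the Product team 8/12 = 66.7% → the Product team
Overall: Team Beta 233/403 = 57.8%, the Product team 137/257 = 53.3% → Team Beta
The Product team wins each ticket group but Team Beta wins overall — the comparison reverses. The Product team's tickets skew toward P0, which has a lower base rate.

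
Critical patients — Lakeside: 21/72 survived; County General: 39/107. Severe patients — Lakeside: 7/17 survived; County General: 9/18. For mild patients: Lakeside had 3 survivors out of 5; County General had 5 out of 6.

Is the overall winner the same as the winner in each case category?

Critical: Lakeside 21/72 = 29.2%, County General 39/107 = 36.4% → County General
Severe: Lakeside 7/17 = 41.2%, County General 9/18 = 50.0% → County General
Mild: Lakeside 3/5 = 60.0%, County General 5/6 = 83.3% → County General
Overall: Lakeside 31/94 = 33.0%, County General 53/131 = 40.5% → County General
County General wins overall and in every case group — no reversal.

Yes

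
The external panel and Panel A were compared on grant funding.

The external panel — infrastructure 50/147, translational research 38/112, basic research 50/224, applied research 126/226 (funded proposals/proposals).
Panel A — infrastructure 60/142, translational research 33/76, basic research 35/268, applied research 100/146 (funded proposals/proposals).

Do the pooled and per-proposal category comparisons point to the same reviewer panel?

No

Infrastructure: the external panel 50/147 = 34.0%, Panel A 60/142 = 42.3% → Panel A
Translational research: the external panel 38/112 = 33.9%, Panel A 33/76 = 43.4% → Panel A
Basic research: the external panel 50/224 = 22.3%, Panel A 35/268 = 13.1% → the external panel
Applied research: the external panel 126/226 = 55.8%, Panel A 100/146 = 68.5% → Panel A
Overall: the external panel 264/709 = 37.2%, Panel A 228/632 = 36.1% → the external panel
Neither sweeps: the external panel wins 1 of 4 groups, Panel A wins 3. The external panel wins overall but not every group — no Simpson reversal.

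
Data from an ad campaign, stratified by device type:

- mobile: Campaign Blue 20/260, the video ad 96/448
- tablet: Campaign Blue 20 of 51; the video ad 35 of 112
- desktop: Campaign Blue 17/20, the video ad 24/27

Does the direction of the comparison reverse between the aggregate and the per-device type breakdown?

Mobile: Campaign Blue 20/260 = 7.7%, the video ad 96/448 = 21.4% → the video ad
Tablet: Campaign Blue 20/51 = 39.2%, the video ad 35/112 = 31.2% → Campaign Blue
Desktop: Campaign Blue 17/20 = 85.0%, the video ad 24/27 = 88.9% → the video ad
Overall: Campaign Blue 57/331 = 17.2%, the video ad 155/587 = 26.4% → the video ad
Neither sweeps: Campaign Blue wins 1 of 3 groups, the video ad wins 2. The video ad wins overall but not every group — no Simpson reversal.

No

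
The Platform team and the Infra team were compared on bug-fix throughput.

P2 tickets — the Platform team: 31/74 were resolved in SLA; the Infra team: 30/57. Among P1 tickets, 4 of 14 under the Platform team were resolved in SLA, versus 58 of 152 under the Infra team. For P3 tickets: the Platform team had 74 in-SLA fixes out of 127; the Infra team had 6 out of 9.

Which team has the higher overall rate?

the Platform team

P2: the Platform team 31/74 = 41.9%, the Infra team 30/57 = 52.6% → the Infra team
P1: the Platform team 4/14 = 28.6%, the Infra team 58/152 = 38.2% → the Infra team
P3: the Platform team 74/127 = 58.3%, the Infra team 6/9 = 66.7% → the Infra team
Overall: the Platform team 109/215 = 50.7%, the Infra team 94/218 = 43.1% → the Platform team
(The Infra team wins every ticket group but the Platform team wins overall — the Infra team's tickets skew toward the low-rate P1 group.)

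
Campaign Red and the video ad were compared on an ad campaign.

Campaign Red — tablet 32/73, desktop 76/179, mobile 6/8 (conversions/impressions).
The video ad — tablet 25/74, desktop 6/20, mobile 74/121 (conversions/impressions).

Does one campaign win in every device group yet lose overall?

Tablet: Campaign Red 32/73 = 43.8%, the video ad 25/74 = 33.8% → Campaign Red
Desktop: Campaign Red 76/179 = 42.5%, the video ad 6/20 = 30.0% → Campaign Red
Mobile: Campaign Red 6/8 = 75.0%, the video ad 74/121 = 61.2% → Campaign Red
Overall: Campaign Red 114/260 = 43.8%, the video ad 105/215 = 48.8% → the video ad
Campaign Red wins each device group but the video ad wins overall — the comparison reverses. Campaign Red's impressions skew toward desktop, which has a lower base rate.

Yes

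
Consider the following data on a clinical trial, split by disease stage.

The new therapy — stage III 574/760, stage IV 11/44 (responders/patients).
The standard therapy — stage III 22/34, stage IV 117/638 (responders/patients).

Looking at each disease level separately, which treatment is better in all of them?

Stage III: the new therapy 574/760 = 75.5%, the standard therapy 22/34 = 64.7% → the new therapy
Stage IV: the new therapy 11/44 = 25.0%, the standard therapy 117/638 = 18.3% → the new therapy
The new therapy has the higher rate in both groups.

the new therapy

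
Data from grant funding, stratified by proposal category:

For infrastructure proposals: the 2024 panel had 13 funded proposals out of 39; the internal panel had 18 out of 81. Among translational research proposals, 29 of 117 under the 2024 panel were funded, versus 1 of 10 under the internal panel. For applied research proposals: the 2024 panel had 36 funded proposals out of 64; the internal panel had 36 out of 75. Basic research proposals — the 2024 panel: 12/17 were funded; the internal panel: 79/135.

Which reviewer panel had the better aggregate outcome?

the internal panel

Infrastructure: the 2024 panel 13/39 = 33.3%, the internal panel 18/81 = 22.2% → the 2024 panel
Translational research: the 2024 panel 29/117 = 24.8%, the internal panel 1/10 = 10.0% → the 2024 panel
Applied research: the 2024 panel 36/64 = 56.2%, the internal panel 36/75 = 48.0% → the 2024 panel
Basic research: the 2024 panel 12/17 = 70.6%, the internal panel 79/135 = 58.5% → the 2024 panel
Overall: the 2024 panel 90/237 = 38.0%, the internal panel 134/301 = 44.5% → the internal panel
(The 2024 panel wins every proposal group but the internal panel wins overall — the 2024 panel's proposals skew toward the low-rate translational research group.)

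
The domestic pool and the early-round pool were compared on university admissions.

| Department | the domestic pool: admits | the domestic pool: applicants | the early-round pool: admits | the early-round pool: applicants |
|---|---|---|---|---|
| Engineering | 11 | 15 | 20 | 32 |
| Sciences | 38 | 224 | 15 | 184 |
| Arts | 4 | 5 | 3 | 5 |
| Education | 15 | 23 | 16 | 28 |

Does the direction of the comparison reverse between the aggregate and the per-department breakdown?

No

Engineering: the domestic pool 11/15 = 73.3%, the early-round pool 20/32 = 62.5% → the domestic pool
Sciences: the domestic pool 38/224 = 17.0%, the early-round pool 15/184 = 8.2% → the domestic pool
Arts: the domestic pool 4/5 = 80.0%, the early-round pool 3/5 = 60.0% → the domestic pool
Education: the domestic pool 15/23 = 65.2%, the early-round pool 16/28 = 57.1% → the domestic pool
Overall: the domestic pool 68/267 = 25.5%, the early-round pool 54/249 = 21.7% → the domestic pool
The domestic pool wins overall and in every department group — no reversal.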